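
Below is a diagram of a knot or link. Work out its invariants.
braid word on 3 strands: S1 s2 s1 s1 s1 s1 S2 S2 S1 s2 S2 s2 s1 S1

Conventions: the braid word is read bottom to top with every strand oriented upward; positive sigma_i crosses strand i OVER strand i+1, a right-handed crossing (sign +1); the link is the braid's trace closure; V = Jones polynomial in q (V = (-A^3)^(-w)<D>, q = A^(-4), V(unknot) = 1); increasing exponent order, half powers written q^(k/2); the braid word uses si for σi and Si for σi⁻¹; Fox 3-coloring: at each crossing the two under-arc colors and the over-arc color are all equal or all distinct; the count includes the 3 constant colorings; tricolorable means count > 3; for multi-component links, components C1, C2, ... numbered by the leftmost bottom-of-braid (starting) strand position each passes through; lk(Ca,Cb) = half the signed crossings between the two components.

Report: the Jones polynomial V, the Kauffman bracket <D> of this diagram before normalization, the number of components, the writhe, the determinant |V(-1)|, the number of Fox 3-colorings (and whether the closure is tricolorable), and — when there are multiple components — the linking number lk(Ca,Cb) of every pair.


Jones polynomial: V(q) = -q^-2 + 2q^-1 - 3 + 5q - 4q^2 + 5q^3 - 4q^4 + 2q^5 - q^6
<D> = -A^-18 + 2A^-14 - 4A^-10 + 5A^-6 - 4A^-2 + 5A^2 - 3A^6 + 2A^10 - A^14; writhe +2
components 1, writhe +2 (14 crossings)
3-colorings: 9 of 3^14, det 27 — tricolorable
note: w = +2 shifts under R1 moves; the (-A^3)^(-2) factor cancels that in V


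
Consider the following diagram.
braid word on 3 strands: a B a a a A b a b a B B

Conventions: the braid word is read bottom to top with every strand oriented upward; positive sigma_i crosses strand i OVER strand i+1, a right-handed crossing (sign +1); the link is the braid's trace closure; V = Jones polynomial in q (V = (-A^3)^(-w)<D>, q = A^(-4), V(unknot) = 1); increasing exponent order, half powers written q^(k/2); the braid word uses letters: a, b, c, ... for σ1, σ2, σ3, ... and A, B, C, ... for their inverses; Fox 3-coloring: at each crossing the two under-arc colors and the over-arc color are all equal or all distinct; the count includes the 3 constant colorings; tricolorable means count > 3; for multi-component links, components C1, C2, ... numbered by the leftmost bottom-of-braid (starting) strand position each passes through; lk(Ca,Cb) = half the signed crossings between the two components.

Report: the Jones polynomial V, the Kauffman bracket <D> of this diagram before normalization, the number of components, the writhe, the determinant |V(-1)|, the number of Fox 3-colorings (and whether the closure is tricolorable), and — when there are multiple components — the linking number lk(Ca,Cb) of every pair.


V = 2q - 2q^2 + 3q^3 - 3q^4 + 2q^5 - 2q^6 + q^7
<D> = A^-16 - 2A^-12 + 2A^-8 - 3A^-4 + 3 - 2A^4 + 2A^8 (w = +4)
1 component over 12 crossings, w = +4
9 Fox colorings among 3^12, |V(-1)| = 15: tricolorable
why: w = +4 (over 12 crossings) is diagram-only; (-A^3)^(-4) removes it from V


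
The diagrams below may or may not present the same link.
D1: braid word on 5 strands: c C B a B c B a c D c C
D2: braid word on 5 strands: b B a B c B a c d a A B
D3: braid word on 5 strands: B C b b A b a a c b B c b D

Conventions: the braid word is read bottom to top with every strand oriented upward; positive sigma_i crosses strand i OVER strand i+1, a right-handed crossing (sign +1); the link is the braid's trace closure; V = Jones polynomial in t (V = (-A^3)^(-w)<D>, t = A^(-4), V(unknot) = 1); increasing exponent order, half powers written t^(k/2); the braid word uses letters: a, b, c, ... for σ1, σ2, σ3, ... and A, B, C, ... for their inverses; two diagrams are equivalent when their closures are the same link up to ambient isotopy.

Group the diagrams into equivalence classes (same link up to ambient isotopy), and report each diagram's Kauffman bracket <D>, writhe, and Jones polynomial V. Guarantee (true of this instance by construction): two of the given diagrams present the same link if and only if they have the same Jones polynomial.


grouping into links: {D1, D2} | {D3}
V(D1) = -t^-3 + 3t^-2 - 3t^-1 + 4 - 4t + 3t^2 - 2t^3 + t^4  (w 0, c 12, <D> = A^-16 - 2A^-12 + 3A^-8 - 4A^-4 + 4 - 3A^4 + 3A^8 - A^12)
V(D2) = -t^-3 + 3t^-2 - 3t^-1 + 4 - 4t + 3t^2 - 2t^3 + t^4  [12 crossings, <D> = A^-10 - 2A^-6 + 3A^-2 - 4A^2 + 4A^6 - 3A^10 + 3A^14 - A^18, w = +2]
V(D3) = t - t^2 + 2t^3 - t^4 + t^5 - t^6  [14 crossings, <D> = -A^-12 + A^-8 - A^-4 + 2 - A^4 + A^8, w = +4]
why: 2 classes among 3 diagrams; unequal V(t) rules out equality


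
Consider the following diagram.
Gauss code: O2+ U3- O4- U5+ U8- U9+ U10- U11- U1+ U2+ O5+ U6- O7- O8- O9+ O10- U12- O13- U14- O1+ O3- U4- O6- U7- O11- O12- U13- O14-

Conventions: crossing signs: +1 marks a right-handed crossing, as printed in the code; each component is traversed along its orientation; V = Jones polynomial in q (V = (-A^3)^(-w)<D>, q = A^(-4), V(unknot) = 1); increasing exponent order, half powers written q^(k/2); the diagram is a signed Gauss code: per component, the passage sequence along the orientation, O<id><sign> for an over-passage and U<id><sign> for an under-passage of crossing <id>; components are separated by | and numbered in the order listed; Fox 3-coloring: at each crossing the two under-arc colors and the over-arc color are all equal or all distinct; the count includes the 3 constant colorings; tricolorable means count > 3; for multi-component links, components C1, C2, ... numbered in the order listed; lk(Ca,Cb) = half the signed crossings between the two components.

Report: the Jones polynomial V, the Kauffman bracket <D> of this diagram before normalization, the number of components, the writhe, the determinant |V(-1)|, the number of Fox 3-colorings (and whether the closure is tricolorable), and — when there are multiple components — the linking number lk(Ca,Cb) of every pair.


V(q) = -q^-10 + q^-9 - q^-8 + q^-7 - q^-6 + q^-5 + q^-3
bracket: A^-6 + A^2 - A^6 + A^10 - A^14 + A^18 - A^22, w = -6
1 component, writhe -6, over 14 crossings
det 7, colorings 3 of 3^14 — not tricolorable
observation: det 7 = |V(-1)|; not divisible by 3, so not tricolorable


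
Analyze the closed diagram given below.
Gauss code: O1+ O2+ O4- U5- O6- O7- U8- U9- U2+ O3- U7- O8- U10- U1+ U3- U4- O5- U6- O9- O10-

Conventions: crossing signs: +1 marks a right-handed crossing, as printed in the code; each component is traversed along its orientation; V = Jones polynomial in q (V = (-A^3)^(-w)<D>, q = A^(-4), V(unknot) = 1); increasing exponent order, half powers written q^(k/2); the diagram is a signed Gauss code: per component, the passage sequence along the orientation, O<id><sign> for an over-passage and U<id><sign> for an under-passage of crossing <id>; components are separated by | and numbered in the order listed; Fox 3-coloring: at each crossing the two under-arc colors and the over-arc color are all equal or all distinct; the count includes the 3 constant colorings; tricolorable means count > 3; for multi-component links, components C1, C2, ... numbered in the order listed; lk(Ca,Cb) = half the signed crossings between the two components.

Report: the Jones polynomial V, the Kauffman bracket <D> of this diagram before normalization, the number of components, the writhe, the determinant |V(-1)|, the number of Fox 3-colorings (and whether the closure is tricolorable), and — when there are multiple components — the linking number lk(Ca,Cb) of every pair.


V(q) = q^-8 - 2q^-7 + q^-6 - 2q^-5 + 2q^-4 + q^-2
bracket: A^-10 + 2A^-2 - 2A^2 + A^6 - 2A^10 + A^14, w = -6
1 component, writhe -6, over 10 crossings
det 9, colorings 27 of 3^10 — tricolorable
observation: w = -6 shifts under R1 moves; the (-A^3)^(6) factor cancels that in V


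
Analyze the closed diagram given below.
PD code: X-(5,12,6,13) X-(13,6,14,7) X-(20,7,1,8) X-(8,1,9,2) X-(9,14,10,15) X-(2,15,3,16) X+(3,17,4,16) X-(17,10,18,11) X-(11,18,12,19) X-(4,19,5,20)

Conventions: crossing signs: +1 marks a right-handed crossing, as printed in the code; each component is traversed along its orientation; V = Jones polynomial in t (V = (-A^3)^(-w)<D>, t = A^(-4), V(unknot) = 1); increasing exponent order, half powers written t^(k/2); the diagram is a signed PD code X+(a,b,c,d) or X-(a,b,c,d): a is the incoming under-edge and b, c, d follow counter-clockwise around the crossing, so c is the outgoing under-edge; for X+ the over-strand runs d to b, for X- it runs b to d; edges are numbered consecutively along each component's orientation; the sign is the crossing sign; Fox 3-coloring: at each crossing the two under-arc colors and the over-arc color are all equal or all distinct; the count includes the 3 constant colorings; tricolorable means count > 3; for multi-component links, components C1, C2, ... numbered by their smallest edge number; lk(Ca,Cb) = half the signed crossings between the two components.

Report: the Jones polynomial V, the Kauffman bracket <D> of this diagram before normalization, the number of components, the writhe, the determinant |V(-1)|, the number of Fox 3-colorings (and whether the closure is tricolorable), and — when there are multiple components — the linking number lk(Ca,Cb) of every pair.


V(t) = -t^-8 + t^-5 + t^-3
bracket: A^-12 + A^-4 - A^8, w = -8
1 component, writhe -8, over 10 crossings
det 3, colorings 9 of 3^10 — tricolorable
observation: |V(-1)| = 3: so tricolorable, since 3 divides 3


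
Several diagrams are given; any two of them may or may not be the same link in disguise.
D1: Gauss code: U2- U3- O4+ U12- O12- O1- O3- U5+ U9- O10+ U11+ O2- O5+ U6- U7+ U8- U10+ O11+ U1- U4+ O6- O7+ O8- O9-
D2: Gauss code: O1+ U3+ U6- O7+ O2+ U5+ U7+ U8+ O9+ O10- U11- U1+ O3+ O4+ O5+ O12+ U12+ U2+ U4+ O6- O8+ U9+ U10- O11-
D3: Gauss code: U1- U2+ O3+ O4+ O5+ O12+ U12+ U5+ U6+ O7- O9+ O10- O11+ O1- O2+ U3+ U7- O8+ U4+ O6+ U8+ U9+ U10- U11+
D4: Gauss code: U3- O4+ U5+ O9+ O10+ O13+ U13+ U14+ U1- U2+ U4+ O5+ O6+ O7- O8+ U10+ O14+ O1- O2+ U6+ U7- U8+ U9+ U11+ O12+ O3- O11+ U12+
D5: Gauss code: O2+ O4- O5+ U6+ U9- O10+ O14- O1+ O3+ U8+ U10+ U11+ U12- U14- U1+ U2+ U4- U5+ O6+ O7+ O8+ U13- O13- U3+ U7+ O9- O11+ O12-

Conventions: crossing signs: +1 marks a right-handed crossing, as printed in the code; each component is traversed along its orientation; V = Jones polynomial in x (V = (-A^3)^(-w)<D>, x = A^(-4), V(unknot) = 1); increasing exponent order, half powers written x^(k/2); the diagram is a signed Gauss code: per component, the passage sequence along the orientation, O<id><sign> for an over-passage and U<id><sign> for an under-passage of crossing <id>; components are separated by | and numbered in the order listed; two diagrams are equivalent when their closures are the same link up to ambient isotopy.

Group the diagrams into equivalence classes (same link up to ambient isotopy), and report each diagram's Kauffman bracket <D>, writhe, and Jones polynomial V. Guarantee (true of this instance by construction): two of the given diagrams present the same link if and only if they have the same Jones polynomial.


grouping into links: {D1} | {D2, D3, D5} | {D4}
V(D1) = 1  (w -2, c 12, <D> = A^-6)
V(D2) = x - x^2 + 2x^3 - x^4 + x^5 - x^6  (w +6, c 12, <D> = -A^-6 + A^-2 - A^2 + 2A^6 - A^10 + A^14)
D3 (bracket -A^-6 + A^-2 - A^2 + 2A^6 - A^10 + A^14; 12 crossings at w = +6): V = x - x^2 + 2x^3 - x^4 + x^5 - x^6
V(D4) = x^2 + x^4 - x^5 + x^6 - x^7  (w +8, c 14, <D> = -A^-4 + 1 - A^4 + A^8 + A^16)
V(D5) = x - x^2 + 2x^3 - x^4 + x^5 - x^6  [14 crossings, <D> = -A^-12 + A^-8 - A^-4 + 2 - A^4 + A^8, w = +4]
key observation: V(x) takes 3 values over 5 diagrams, fixing the grouping


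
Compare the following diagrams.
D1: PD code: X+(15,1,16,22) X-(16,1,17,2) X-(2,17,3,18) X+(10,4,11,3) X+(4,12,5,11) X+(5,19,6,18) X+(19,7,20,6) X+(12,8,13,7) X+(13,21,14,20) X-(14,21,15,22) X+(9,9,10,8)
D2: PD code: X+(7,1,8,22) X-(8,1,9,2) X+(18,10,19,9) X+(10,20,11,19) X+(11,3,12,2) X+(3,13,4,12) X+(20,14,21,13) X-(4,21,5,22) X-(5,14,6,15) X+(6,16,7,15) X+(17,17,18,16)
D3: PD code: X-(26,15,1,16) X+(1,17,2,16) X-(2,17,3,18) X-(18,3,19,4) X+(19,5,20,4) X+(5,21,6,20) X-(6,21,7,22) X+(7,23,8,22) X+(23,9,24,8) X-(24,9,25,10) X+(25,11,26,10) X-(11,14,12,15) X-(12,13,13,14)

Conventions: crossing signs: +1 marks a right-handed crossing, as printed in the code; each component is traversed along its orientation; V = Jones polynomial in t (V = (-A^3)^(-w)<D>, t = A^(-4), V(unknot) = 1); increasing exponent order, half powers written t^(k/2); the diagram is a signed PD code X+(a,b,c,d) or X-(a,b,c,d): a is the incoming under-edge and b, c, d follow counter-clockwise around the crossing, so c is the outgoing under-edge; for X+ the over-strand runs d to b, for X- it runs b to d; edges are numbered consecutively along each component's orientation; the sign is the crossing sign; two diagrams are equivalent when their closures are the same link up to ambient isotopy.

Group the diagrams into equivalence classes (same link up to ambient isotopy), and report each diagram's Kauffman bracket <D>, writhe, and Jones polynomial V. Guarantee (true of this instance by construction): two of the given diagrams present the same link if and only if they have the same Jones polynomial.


equivalence classes: {D1, D2} | {D3}
D1 (bracket A^-9 - A^-5 + A^-1 - 2A^3 + A^7 - A^11; 11 crossings at w = +5): V = t - t^2 + 2t^3 - t^4 + t^5 - t^6
D2 (bracket A^-9 - A^-5 + A^-1 - 2A^3 + A^7 - A^11; 11 crossings at w = +5): V = t - t^2 + 2t^3 - t^4 + t^5 - t^6
D3 (bracket -A^-3; 13 crossings at w = -1): V = 1
key observation: comparing 3 Jones polynomials yields 2 groups


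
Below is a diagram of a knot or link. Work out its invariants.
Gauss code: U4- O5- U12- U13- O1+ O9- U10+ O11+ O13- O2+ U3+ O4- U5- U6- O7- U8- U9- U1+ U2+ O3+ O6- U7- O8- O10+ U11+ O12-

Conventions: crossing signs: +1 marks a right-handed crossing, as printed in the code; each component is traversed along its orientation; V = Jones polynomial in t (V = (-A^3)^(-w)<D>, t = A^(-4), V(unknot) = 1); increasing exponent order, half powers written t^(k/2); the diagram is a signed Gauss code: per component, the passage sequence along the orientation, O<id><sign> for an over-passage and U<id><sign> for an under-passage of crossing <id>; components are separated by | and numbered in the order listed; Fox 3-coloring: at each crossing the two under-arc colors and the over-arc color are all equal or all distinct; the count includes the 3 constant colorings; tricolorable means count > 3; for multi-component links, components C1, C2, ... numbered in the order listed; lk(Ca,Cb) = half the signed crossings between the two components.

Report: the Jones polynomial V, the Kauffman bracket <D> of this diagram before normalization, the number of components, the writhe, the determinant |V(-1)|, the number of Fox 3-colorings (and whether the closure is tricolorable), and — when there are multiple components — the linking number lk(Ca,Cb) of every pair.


Jones polynomial: V(t) = t^-5 - 2t^-4 + 2t^-3 - 2t^-2 + 2t^-1 - 1 + t
<D> = -A^-13 + A^-9 - 2A^-5 + 2A^-1 - 2A^3 + 2A^7 - A^11; writhe -3
components 1, writhe -3 (13 crossings)
3-colorings: 3 of 3^13, det 11 — not tricolorable
note: |V(-1)| = 11: so not tricolorable, since 3 does not divide 11


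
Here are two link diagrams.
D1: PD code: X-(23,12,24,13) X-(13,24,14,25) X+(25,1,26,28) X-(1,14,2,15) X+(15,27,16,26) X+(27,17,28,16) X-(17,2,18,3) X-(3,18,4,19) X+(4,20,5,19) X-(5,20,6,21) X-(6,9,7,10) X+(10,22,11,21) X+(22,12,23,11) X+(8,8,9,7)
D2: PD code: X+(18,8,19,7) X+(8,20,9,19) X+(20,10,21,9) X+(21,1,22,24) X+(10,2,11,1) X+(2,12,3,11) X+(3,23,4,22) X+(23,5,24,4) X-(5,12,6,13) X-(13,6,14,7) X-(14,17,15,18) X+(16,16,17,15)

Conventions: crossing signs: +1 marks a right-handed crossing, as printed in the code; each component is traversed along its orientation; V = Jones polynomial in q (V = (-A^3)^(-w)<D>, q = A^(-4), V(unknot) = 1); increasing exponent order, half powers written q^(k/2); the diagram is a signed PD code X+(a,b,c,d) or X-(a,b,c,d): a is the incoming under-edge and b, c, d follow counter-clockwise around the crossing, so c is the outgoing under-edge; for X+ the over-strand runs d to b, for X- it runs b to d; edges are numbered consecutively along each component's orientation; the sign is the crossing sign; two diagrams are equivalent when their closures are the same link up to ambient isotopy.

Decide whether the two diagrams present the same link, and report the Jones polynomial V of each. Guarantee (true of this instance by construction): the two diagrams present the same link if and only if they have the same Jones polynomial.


equivalent: no
D1 (bracket -A^-12 + 2A^-8 - 2A^-4 + 3 - 2A^4 + 2A^8 - A^12; 14 crossings at w = 0): V = -q^-3 + 2q^-2 - 2q^-1 + 3 - 2q + 2q^2 - q^3
V(D2) = q^2 + q^4 - q^5 + q^6 - q^7  [12 crossings, <D> = -A^-10 + A^-6 - A^-2 + A^2 + A^10, w = +6]
observation: 2 classes among 2 diagrams; unequal V(q) rules out equality


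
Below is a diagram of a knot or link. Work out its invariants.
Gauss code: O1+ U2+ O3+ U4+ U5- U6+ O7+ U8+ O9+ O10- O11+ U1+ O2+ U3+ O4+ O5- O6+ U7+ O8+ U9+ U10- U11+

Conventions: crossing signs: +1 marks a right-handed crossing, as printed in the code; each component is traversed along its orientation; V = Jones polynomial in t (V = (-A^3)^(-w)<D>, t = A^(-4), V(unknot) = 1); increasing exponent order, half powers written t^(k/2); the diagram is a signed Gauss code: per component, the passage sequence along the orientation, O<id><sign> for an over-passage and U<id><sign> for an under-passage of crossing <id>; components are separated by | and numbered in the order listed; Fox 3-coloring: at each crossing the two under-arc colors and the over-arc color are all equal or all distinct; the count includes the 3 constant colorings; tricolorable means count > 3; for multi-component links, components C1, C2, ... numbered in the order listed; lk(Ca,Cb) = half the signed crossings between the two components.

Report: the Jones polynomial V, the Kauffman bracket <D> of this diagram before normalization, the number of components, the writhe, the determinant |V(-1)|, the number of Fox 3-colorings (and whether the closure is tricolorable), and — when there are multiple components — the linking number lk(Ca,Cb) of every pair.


V(t) = t^3 + t^5 - t^6 + t^7 - t^8 + t^9 - t^10
bracket: A^-19 - A^-15 + A^-11 - A^-7 + A^-3 - A - A^9, w = +7
1 component, writhe +7, over 11 crossings
det 7, colorings 3 of 3^11 — not tricolorable
observation: w = +7 shifts under R1 moves; the (-A^3)^(-7) factor cancels that in V


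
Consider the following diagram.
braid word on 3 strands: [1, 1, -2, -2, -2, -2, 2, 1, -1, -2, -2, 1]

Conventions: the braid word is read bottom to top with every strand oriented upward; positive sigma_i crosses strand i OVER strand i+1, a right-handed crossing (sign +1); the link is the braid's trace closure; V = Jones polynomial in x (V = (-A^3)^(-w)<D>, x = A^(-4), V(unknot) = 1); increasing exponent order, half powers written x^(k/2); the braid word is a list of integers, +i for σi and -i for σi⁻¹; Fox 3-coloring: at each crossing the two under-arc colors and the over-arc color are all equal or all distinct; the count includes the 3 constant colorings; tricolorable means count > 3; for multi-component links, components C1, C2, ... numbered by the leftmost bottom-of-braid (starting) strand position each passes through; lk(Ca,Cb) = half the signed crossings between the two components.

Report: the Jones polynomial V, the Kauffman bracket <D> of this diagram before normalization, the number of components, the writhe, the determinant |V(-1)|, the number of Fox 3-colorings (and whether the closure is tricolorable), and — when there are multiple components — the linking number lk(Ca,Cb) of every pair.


V = -x^-6 + x^-5 - 2x^-4 + 3x^-3 - 2x^-2 + 3x^-1 - 1 + x - x^2
<D> = -A^-14 + A^-10 - A^-6 + 3A^-2 - 2A^2 + 3A^6 - 2A^10 + A^14 - A^18 (w = -2)
1 component over 12 crossings, w = -2
9 Fox colorings among 3^12, |V(-1)| = 15: tricolorable
why: |V(-1)| = 15: so tricolorable, since 3 divides 15


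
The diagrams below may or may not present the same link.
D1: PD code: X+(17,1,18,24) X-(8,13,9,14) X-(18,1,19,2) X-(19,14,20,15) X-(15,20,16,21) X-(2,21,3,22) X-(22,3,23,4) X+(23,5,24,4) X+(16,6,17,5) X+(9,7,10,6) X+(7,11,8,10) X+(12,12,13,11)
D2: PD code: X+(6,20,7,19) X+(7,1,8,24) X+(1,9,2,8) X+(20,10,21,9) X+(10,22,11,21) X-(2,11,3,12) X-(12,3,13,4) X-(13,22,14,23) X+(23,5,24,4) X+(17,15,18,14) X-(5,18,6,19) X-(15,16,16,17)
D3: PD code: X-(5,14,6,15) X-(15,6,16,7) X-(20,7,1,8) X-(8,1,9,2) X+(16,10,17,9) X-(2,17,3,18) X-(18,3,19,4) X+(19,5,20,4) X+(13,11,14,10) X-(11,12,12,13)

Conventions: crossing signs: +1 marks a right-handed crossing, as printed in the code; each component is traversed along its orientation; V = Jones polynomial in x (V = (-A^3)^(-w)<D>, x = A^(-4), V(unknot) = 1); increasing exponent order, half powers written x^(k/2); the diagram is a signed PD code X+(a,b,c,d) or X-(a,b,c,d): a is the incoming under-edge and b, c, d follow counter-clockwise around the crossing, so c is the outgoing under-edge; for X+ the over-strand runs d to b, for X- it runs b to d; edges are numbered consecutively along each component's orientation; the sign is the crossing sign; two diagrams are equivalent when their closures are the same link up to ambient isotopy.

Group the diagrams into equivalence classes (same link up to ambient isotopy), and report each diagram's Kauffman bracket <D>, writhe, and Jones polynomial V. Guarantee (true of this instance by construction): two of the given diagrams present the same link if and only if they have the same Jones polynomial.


grouping into links: {D1} | {D2} | {D3}
V(D1) = 1  (w 0, c 12, <D> = 1)
V(D2) = x^-1 - 1 + 2x - 2x^2 + 2x^3 - 2x^4 + x^5  (w +2, c 12, <D> = A^-14 - 2A^-10 + 2A^-6 - 2A^-2 + 2A^2 - A^6 + A^10)
D3 (bracket A^-8 - A^-4 + 2 - A^4 + A^8 - A^12; 10 crossings at w = -4): V = -x^-6 + x^-5 - x^-4 + 2x^-3 - x^-2 + x^-1
why: V(x) takes 3 values over 3 diagrams, fixing the grouping


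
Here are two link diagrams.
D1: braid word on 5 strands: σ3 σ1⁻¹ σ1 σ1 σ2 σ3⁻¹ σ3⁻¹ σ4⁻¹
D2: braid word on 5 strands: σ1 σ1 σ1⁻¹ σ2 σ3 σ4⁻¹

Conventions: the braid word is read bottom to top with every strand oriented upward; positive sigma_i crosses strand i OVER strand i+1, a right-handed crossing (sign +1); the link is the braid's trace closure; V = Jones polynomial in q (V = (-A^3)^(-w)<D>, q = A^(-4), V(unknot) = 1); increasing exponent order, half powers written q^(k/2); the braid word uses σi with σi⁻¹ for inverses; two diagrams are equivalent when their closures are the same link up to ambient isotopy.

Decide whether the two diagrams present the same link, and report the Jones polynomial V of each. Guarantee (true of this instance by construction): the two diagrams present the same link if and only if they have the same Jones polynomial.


same link: yes
V(D1) = 1  [8 crossings, <D> = 1, w = 0]
D2 (bracket A^6; 6 crossings at w = +2): V = 1
note: D2 (6 crossings) and D1 (8) are Markov-related braid presentations


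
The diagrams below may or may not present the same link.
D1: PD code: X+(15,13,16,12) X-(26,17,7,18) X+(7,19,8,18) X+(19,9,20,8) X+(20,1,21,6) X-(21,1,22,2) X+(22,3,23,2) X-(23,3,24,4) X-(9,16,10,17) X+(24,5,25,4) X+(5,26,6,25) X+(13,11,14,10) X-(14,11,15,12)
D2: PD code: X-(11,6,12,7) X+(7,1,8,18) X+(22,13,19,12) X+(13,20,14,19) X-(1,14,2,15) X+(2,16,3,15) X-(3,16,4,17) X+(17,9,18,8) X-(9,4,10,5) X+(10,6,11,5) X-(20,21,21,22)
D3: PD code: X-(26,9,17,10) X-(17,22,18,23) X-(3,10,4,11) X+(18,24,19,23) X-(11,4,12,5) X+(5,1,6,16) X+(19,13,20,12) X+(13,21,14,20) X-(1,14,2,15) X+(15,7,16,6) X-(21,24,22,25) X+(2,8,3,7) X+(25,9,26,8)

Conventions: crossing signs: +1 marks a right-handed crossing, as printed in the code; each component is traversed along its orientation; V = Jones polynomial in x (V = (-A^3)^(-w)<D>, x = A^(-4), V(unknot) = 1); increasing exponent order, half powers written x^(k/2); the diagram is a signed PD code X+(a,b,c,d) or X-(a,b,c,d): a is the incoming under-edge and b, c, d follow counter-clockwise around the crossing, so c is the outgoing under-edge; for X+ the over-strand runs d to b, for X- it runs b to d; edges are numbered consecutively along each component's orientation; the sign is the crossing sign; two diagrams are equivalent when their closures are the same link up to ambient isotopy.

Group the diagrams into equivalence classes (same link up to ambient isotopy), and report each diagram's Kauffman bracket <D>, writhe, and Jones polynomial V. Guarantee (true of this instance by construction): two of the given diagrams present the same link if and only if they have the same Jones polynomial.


classes: {D1} | {D2, D3}
V(D1) = -x^(1/2) - x^(5/2)  [13 crossings, <D> = A^-1 + A^7, w = +3]
D2 (bracket A^-15 - A^-11 + 2A^-7 - 2A^-3 + 2A - A^5 + A^9; 11 crossings at w = +1): V = -x^(-3/2) + x^(-1/2) - 2x^(1/2) + 2x^(3/2) - 2x^(5/2) + x^(7/2) - x^(9/2)
V(D3) = -x^(-3/2) + x^(-1/2) - 2x^(1/2) + 2x^(3/2) - 2x^(5/2) + x^(7/2) - x^(9/2)  [13 crossings, <D> = A^-15 - A^-11 + 2A^-7 - 2A^-3 + 2A - A^5 + A^9, w = +1]
note: 2 values of V(x) split the 3 diagrams


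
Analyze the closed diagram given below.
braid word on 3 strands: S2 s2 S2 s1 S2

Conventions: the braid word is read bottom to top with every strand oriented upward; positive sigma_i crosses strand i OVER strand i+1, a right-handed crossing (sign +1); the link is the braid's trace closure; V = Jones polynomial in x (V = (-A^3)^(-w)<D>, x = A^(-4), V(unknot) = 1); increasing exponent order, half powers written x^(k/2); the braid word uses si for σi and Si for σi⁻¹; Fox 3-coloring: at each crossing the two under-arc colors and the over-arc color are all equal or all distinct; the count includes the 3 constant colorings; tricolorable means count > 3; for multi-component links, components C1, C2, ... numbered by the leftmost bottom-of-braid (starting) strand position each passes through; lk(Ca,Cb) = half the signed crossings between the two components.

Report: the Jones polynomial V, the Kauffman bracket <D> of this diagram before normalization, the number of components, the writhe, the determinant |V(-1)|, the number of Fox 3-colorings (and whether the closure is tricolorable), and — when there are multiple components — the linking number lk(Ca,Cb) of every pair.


V = -x^(-5/2) - x^(-1/2)
<D> = A^-1 + A^7 (w = -1)
2 components over 5 crossings, w = -1
lk(C1,C2): -1
3 Fox colorings among 3^5, |V(-1)| = 2: not tricolorable
why: det 2 = |V(-1)|; not divisible by 3, so not tricolorable


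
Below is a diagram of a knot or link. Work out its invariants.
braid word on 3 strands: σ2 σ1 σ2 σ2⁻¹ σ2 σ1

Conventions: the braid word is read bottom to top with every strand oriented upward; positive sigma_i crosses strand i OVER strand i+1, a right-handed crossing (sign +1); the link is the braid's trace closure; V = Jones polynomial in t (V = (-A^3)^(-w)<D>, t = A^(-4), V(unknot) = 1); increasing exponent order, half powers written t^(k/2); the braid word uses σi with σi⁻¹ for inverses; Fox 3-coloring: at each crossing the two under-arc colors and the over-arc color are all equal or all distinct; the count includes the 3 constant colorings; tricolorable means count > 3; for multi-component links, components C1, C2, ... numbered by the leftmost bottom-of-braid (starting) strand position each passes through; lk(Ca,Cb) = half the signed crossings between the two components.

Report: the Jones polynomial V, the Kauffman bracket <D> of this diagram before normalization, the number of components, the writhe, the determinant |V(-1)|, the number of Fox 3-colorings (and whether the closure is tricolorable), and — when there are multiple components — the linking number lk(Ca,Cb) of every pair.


V = t + t^3 - t^4
<D> = -A^-4 + 1 + A^8 (w = +4)
1 component over 6 crossings, w = +4
9 Fox colorings among 3^6, |V(-1)| = 3: tricolorable
why: free reduction leaves σ2 σ1 σ2 σ1 of the original 6 letters


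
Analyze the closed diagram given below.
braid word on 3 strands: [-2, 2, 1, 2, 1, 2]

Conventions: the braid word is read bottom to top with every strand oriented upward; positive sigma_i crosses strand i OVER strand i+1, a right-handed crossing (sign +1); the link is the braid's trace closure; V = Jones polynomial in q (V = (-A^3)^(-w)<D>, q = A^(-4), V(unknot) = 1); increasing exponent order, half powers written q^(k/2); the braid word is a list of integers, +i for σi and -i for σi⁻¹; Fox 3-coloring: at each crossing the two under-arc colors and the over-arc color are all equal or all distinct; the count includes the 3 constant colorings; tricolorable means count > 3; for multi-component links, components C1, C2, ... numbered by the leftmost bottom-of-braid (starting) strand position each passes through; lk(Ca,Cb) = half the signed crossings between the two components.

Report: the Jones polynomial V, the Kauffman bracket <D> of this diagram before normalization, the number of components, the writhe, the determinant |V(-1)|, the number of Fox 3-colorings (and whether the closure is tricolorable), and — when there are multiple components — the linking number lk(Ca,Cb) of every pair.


V(q) = q + q^3 - q^4
bracket: -A^-4 + 1 + A^8, w = +4
1 component, writhe +4, over 6 crossings
det 3, colorings 9 of 3^6 — tricolorable
observation: inverse pairs cancel, leaving σ1 σ2 σ1 σ2


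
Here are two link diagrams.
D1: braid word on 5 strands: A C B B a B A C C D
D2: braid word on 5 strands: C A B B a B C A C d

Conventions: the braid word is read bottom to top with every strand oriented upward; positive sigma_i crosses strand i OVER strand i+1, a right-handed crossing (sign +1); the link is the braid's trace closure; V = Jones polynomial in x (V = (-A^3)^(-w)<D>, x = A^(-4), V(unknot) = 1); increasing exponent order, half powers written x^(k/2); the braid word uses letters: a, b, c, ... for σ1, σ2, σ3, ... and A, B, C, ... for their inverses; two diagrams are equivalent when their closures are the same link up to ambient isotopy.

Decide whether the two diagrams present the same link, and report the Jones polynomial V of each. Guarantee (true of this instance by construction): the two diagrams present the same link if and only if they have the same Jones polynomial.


equivalent: yes
D1 (bracket A^-16 - A^-12 + 3A^-8 - 3A^-4 + 4 - 4A^4 + 2A^8 - 2A^12 + A^16; 10 crossings at w = -8): V = x^-10 - 2x^-9 + 2x^-8 - 4x^-7 + 4x^-6 - 3x^-5 + 3x^-4 - x^-3 + x^-2
V(D2) = x^-10 - 2x^-9 + 2x^-8 - 4x^-7 + 4x^-6 - 3x^-5 + 3x^-4 - x^-3 + x^-2  [10 crossings, <D> = A^-10 - A^-6 + 3A^-2 - 3A^2 + 4A^6 - 4A^10 + 2A^14 - 2A^18 + A^22, w = -6]
observation: from 10 to 10 crossings by R-moves: one link, two diagrams


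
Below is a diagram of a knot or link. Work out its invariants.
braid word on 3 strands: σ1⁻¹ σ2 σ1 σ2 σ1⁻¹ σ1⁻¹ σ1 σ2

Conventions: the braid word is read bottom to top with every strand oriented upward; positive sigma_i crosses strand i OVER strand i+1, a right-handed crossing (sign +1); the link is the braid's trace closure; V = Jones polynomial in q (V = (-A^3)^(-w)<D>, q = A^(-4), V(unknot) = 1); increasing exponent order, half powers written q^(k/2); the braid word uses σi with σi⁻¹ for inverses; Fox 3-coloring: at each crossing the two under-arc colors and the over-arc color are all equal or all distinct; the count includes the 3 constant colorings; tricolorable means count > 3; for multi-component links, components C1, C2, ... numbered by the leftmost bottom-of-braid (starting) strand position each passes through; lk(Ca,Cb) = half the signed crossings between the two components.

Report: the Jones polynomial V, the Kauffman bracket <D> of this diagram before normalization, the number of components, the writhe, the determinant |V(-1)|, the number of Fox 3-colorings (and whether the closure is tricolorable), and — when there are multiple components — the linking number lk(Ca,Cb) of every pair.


V(q) = 1 + q + q^2 + q^3
bracket: A^-6 + A^-2 + A^2 + A^6, w = +2
3 components, writhe +2, over 8 crossings
lk(C1,C2) = 0
linking number lk(C1,C3) = 0
lk(C2,C3): +1
det 0, colorings 9 of 3^8 — tricolorable
observation: the 3 component pairs carry total linking +1


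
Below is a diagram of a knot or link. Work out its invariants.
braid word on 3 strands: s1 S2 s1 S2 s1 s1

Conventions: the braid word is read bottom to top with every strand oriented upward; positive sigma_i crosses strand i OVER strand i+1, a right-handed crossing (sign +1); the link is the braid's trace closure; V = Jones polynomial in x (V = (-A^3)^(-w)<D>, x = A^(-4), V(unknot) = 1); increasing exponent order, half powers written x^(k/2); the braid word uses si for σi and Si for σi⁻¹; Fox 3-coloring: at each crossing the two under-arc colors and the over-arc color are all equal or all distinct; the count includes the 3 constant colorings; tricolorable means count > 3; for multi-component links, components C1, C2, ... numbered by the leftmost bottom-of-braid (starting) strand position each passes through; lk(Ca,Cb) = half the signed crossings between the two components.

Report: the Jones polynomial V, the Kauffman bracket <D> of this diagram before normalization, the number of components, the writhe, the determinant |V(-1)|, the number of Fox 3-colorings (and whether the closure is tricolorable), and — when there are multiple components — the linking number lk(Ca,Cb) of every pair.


V = x^-1 - 1 + 2x - 2x^2 + 2x^3 - 2x^4 + x^5
<D> = A^-14 - 2A^-10 + 2A^-6 - 2A^-2 + 2A^2 - A^6 + A^10 (w = +2)
1 component over 6 crossings, w = +2
3 Fox colorings among 3^6, |V(-1)| = 11: not tricolorable
why: w = +2 (over 6 crossings) is diagram-only; (-A^3)^(-2) removes it from V


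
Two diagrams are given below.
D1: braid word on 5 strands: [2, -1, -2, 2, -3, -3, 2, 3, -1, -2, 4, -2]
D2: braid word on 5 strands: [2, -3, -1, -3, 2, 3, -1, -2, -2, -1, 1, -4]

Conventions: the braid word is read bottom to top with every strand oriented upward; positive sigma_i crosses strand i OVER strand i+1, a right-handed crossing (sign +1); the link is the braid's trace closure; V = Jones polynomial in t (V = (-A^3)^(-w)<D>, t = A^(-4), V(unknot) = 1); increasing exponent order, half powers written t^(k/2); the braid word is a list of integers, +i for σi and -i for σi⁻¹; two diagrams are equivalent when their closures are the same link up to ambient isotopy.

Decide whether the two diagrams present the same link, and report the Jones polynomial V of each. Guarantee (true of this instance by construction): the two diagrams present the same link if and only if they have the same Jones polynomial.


equivalent: yes
V(D1) = -t^-4 + t^-3 + t^-1  (w -2, c 12, <D> = A^-2 + A^6 - A^10)
V(D2) = -t^-4 + t^-3 + t^-1  (w -4, c 12, <D> = A^-8 + 1 - A^4)
why: one V(t) for all 2 diagrams — one class (guaranteed)


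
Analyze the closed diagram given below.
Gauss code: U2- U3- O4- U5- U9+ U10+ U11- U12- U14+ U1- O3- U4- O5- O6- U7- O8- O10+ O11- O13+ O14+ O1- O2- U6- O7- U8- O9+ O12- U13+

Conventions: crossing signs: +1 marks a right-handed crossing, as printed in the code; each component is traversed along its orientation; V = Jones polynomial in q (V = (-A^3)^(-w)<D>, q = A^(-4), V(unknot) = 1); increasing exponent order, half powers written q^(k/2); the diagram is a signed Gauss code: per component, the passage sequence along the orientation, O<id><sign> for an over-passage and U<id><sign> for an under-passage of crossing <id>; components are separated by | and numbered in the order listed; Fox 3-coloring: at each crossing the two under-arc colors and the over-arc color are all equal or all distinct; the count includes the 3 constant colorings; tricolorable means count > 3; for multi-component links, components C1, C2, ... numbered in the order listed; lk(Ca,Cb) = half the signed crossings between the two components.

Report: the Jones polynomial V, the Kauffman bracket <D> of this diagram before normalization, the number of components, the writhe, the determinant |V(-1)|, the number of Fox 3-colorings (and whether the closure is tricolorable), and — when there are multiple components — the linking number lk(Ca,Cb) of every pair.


V = q^-8 - 2q^-7 + q^-6 - 2q^-5 + 2q^-4 + q^-2
<D> = A^-10 + 2A^-2 - 2A^2 + A^6 - 2A^10 + A^14 (w = -6)
1 component over 14 crossings, w = -6
27 Fox colorings among 3^14, |V(-1)| = 9: tricolorable
why: det 9 = |V(-1)|; divisible by 3, so tricolorable


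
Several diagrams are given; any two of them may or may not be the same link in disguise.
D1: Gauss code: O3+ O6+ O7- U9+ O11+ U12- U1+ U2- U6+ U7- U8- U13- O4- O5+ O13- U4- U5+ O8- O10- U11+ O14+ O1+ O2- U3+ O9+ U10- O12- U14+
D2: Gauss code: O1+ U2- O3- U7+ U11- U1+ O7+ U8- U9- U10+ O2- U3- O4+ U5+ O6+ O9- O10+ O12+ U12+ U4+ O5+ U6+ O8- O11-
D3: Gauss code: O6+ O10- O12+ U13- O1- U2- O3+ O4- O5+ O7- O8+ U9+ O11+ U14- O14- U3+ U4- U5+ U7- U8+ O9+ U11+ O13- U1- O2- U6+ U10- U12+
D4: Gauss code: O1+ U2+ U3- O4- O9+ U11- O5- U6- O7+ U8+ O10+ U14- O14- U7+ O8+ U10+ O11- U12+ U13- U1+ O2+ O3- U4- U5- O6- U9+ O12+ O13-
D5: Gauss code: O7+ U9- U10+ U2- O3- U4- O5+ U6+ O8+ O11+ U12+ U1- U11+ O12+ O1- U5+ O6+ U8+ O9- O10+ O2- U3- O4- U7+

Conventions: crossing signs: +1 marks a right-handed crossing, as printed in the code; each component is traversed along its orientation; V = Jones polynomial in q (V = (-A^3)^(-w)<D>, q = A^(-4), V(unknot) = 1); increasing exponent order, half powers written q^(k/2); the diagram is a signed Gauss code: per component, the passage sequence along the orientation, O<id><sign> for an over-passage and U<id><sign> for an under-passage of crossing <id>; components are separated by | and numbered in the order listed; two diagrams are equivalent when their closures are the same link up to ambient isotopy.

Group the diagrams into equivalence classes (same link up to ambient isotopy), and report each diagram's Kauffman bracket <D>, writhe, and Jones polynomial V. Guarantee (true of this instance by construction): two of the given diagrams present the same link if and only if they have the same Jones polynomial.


equivalence classes: {D1} | {D2, D3, D4, D5}
D1 (bracket A^-20 - 2A^-16 + 2A^-12 - 2A^-8 + 2A^-4 - 1 + A^4; 14 crossings at w = 0): V = q^-1 - 1 + 2q - 2q^2 + 2q^3 - 2q^4 + q^5
V(D2) = -q^-3 + q^-2 - q^-1 + 3 - q + q^2 - q^3  [12 crossings, <D> = -A^-6 + A^-2 - A^2 + 3A^6 - A^10 + A^14 - A^18, w = +2]
V(D3) = -q^-3 + q^-2 - q^-1 + 3 - q + q^2 - q^3  [14 crossings, <D> = -A^-12 + A^-8 - A^-4 + 3 - A^4 + A^8 - A^12, w = 0]
D4 (bracket -A^-12 + A^-8 - A^-4 + 3 - A^4 + A^8 - A^12; 14 crossings at w = 0): V = -q^-3 + q^-2 - q^-1 + 3 - q + q^2 - q^3
V(D5) = -q^-3 + q^-2 - q^-1 + 3 - q + q^2 - q^3  (w +2, c 12, <D> = -A^-6 + A^-2 - A^2 + 3A^6 - A^10 + A^14 - A^18)
key observation: V(q) takes 2 values over 5 diagrams, fixing the grouping


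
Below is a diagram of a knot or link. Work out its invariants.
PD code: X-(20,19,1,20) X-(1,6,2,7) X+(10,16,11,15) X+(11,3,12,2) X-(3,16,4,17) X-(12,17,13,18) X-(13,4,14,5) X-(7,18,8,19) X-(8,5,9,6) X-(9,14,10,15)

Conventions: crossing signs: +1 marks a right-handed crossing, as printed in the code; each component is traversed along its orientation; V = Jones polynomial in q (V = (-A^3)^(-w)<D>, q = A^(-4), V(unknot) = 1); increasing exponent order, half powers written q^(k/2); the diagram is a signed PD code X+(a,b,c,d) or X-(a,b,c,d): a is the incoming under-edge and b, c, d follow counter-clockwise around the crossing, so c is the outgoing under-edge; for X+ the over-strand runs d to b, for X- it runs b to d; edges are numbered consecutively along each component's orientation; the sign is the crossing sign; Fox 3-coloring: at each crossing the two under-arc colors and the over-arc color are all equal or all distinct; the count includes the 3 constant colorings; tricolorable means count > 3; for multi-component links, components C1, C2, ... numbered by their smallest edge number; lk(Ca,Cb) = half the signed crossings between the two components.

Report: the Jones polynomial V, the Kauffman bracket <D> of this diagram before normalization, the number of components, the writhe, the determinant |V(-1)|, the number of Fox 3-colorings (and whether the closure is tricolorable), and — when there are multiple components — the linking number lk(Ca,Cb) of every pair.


V(q) = -q^-4 + q^-3 + q^-1
bracket: A^-14 + A^-6 - A^-2, w = -6
1 component, writhe -6, over 10 crossings
det 3, colorings 9 of 3^10 — tricolorable
observation: w = -6 (over 10 crossings) is diagram-only; (-A^3)^(6) removes it from V
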